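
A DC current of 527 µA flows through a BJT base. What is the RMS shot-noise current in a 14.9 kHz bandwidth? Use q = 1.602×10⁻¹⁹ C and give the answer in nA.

I_n = √(2qI·B)
2qI·B = 2 × 1.602×10⁻¹⁹ × 5.27×10⁻⁴ × 1.49×10⁴ = 2.52×10⁻¹⁸ A²
I_n = √(2.52×10⁻¹⁸) = 1.59×10⁻⁹ A = 1.59 nA

1.59 nA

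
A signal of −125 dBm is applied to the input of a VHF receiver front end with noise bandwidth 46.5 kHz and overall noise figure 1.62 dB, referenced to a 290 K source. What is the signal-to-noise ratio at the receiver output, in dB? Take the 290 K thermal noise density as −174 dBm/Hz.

Noise floor: N = −174 + 10 log₁₀(B) + NF
10 log₁₀(4.65×10⁴) = 46.67 dB
N = −174 + 46.67 + 1.62 = −125.71 dBm
SNR = P_sig − N = −125 − (−125.71) = 0.71 dB → 0.7 dB

0.7 dB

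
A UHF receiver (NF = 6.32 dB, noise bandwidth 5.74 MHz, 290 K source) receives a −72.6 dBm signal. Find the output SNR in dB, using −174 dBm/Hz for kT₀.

27.5 dB

Noise floor: N = −174 + 10 log₁₀(B) + NF
10 log₁₀(5.74×10⁶) = 67.59 dB
N = −174 + 67.59 + 6.32 = −100.09 dBm
SNR = P_sig − N = −72.6 − (−100.09) = 27.49 dB → 27.5 dB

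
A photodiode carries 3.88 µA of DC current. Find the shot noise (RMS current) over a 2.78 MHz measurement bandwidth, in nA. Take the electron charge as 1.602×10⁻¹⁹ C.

I_n = √(2qI·B)
2qI·B = 2 × 1.602×10⁻¹⁹ × 3.88×10⁻⁶ × 2.78×10⁶ = 3.46×10⁻¹⁸ A²
I_n = √(3.46×10⁻¹⁸) = 1.86×10⁻⁹ A = 1.86 nA

1.86 nA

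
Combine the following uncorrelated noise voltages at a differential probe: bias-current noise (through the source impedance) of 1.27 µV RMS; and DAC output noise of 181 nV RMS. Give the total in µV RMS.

1.28 µV

Uncorrelated sources add in power (mean-square): V_tot = √(ΣV_i²)
V_tot = √[(1.27×10⁻⁶)² + (1.81×10⁻⁷)²] = 1.28×10⁻⁶ V = 1.28 µV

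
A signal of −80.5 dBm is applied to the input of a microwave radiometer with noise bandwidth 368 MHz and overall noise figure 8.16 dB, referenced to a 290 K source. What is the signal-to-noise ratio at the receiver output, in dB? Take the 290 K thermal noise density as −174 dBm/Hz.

−0.3 dB

Noise floor: N = −174 + 10 log₁₀(B) + NF
10 log₁₀(3.68×10⁸) = 85.66 dB
N = −174 + 85.66 + 8.16 = −80.18 dBm
SNR = P_sig − N = −80.5 − (−80.18) = −0.32 dB → −0.3 dB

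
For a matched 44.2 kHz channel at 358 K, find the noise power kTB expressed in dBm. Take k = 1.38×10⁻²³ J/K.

−126.6 dBm

P_n = kTB = 1.38×10⁻²³ × 358 × 4.42×10⁴ = 2.18×10⁻¹⁶ W
In dBm: 10 log₁₀(2.18×10⁻¹⁶ / 10⁻³) = −126.6 dBm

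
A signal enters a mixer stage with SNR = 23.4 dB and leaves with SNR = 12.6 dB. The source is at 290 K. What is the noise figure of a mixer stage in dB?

NF (dB) = SNR_in(dB) − SNR_out(dB) when the source is at T₀
NF = 23.4 − 12.6 = 10.8 dB

10.8 dB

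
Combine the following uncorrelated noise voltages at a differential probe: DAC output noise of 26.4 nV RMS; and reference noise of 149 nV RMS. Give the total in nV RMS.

Uncorrelated sources add in power (mean-square): V_tot = √(ΣV_i²)
V_tot = √[(2.64×10⁻⁸)² + (1.49×10⁻⁷)²] = 1.51×10⁻⁷ V = 151 nV

151 nV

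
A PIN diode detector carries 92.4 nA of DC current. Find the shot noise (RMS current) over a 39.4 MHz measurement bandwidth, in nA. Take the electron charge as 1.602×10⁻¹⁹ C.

1.08 nA

I_n = √(2qI·B)
2qI·B = 2 × 1.602×10⁻¹⁹ × 9.24×10⁻⁸ × 3.94×10⁷ = 1.17×10⁻¹⁸ A²
I_n = √(1.17×10⁻¹⁸) = 1.08×10⁻⁹ A = 1.08 nA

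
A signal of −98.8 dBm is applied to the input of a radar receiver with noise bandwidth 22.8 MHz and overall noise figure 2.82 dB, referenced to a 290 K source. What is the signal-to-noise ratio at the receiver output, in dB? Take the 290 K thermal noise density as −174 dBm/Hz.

Noise floor: N = −174 + 10 log₁₀(B) + NF
10 log₁₀(2.28×10⁷) = 73.58 dB
N = −174 + 73.58 + 2.82 = −97.60 dBm
SNR = P_sig − N = −98.8 − (−97.60) = −1.20 dB → −1.2 dB

−1.2 dB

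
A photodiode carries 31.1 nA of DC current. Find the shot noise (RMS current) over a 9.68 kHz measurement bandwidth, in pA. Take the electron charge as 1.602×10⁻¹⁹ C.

9.82 pA

I_n = √(2qI·B)
2qI·B = 2 × 1.602×10⁻¹⁹ × 3.11×10⁻⁸ × 9.68×10³ = 9.65×10⁻²³ A²
I_n = √(9.65×10⁻²³) = 9.82×10⁻¹² A = 9.82 pA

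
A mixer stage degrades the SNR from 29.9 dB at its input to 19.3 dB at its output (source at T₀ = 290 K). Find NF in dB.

10.6 dB

NF (dB) = SNR_in(dB) − SNR_out(dB) when the source is at T₀
NF = 29.9 − 19.3 = 10.6 dB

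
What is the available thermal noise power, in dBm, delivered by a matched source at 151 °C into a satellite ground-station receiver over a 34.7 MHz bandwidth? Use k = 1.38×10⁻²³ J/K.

T = 151 °C + 273.15 = 424.15 K
P_n = kTB = 1.38×10⁻²³ × 424.15 × 3.47×10⁷ = 2.03×10⁻¹³ W
In dBm: 10 log₁₀(2.03×10⁻¹³ / 10⁻³) = −96.9 dBm

−96.9 dBm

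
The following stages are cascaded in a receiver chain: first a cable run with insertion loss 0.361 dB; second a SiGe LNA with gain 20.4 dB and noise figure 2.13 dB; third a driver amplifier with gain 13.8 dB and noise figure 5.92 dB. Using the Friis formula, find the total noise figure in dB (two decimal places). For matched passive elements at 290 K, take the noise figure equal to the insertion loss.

Convert to linear (a loss of L dB is a gain of −L dB): F_i = 10^(NF_i/10), G_i = 10^(G_i,dB/10)
  Stage 1: F_1 = 10^(0.361/10) = 1.087, G_1 = 10^(−0.361/10) = 0.9202
  Stage 2: F_2 = 10^(2.13/10) = 1.633, G_2 = 10^(20.4/10) = 109.6
  Stage 3: F_3 = 10^(5.92/10) = 3.908, G_3 = 10^(13.8/10) = 23.99
Friis cascade:
  F = 1.087 + (1.633 − 1)/0.9202 + (3.908 − 1)/100.9 = 1.803
NF = 10 log₁₀(1.803) = 2.56 dB

2.56 dB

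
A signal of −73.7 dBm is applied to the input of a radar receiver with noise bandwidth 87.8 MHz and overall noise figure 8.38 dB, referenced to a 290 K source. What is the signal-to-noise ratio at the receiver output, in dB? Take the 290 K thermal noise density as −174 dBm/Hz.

Noise floor: N = −174 + 10 log₁₀(B) + NF
10 log₁₀(8.78×10⁷) = 79.43 dB
N = −174 + 79.43 + 8.38 = −86.19 dBm
SNR = P_sig − N = −73.7 − (−86.19) = 12.49 dB → 12.5 dB

12.5 dB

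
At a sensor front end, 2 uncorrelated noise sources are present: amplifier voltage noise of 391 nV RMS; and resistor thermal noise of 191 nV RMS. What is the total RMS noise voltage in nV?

Uncorrelated sources add in power (mean-square): V_tot = √(ΣV_i²)
V_tot = √[(3.91×10⁻⁷)² + (1.91×10⁻⁷)²] = 4.35×10⁻⁷ V = 435 nV

435 nV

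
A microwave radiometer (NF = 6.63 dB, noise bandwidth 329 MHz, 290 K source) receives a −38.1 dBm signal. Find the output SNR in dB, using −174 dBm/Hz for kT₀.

Noise floor: N = −174 + 10 log₁₀(B) + NF
10 log₁₀(3.29×10⁸) = 85.17 dB
N = −174 + 85.17 + 6.63 = −82.20 dBm
SNR = P_sig − N = −38.1 − (−82.20) = 44.10 dB → 44.1 dB

44.1 dB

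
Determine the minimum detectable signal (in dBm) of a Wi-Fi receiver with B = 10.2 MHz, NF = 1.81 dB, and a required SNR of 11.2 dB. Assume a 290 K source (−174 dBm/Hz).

Sensitivity = −174 + 10 log₁₀(B) + NF + SNR_min
= −174 + 70.09 + 1.81 + 11.2
= −90.90 dBm → −90.9 dBm

−90.9 dBm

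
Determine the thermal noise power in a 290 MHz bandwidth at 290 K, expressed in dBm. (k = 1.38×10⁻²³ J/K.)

P_n = kTB = 1.38×10⁻²³ × 290 × 2.90×10⁸ = 1.16×10⁻¹² W
In dBm: 10 log₁₀(1.16×10⁻¹² / 10⁻³) = −89.4 dBm

−89.4 dBm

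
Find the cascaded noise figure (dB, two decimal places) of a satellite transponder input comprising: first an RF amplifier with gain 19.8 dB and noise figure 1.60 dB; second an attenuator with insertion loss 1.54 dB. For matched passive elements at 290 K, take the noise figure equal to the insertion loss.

Convert to linear (a loss of L dB is a gain of −L dB): F_i = 10^(NF_i/10), G_i = 10^(G_i,dB/10)
  Stage 1: F_1 = 10^(1.60/10) = 1.445, G_1 = 10^(19.8/10) = 95.50
  Stage 2: F_2 = 10^(1.54/10) = 1.426, G_2 = 10^(−1.54/10) = 0.7015
Friis cascade:
  F = 1.445 + (1.426 − 1)/95.50 = 1.450
NF = 10 log₁₀(1.450) = 1.61 dB

1.61 dB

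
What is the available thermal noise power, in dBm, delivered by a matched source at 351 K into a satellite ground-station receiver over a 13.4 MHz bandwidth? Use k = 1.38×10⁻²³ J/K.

P_n = kTB = 1.38×10⁻²³ × 351 × 1.34×10⁷ = 6.49×10⁻¹⁴ W
In dBm: 10 log₁₀(6.49×10⁻¹⁴ / 10⁻³) = −101.9 dBm

−101.9 dBm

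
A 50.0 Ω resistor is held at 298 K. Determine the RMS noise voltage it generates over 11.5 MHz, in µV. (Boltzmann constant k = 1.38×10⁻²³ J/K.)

V_n = √(4kTRB)
4kTRB = 4 × 1.38×10⁻²³ × 298 × 5.00×10¹ × 1.15×10⁷ = 9.46×10⁻¹² V²
V_n = √(9.46×10⁻¹²) = 3.08×10⁻⁶ V = 3.08 µV

3.08 µV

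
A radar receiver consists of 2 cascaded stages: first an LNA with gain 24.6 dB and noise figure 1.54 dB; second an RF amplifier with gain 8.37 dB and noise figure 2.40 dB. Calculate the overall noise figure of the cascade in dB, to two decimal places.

Convert to linear (a loss of L dB is a gain of −L dB): F_i = 10^(NF_i/10), G_i = 10^(G_i,dB/10)
  Stage 1: F_1 = 10^(1.54/10) = 1.426, G_1 = 10^(24.6/10) = 288.4
  Stage 2: F_2 = 10^(2.40/10) = 1.738, G_2 = 10^(8.37/10) = 6.871
Friis cascade:
  F = 1.426 + (1.738 − 1)/288.4 = 1.428
NF = 10 log₁₀(1.428) = 1.55 dB

1.55 dB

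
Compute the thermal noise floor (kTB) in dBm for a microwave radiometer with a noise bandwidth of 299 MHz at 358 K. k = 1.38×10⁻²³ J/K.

P_n = kTB = 1.38×10⁻²³ × 358 × 2.99×10⁸ = 1.48×10⁻¹² W
In dBm: 10 log₁₀(1.48×10⁻¹² / 10⁻³) = −88.3 dBm

−88.3 dBm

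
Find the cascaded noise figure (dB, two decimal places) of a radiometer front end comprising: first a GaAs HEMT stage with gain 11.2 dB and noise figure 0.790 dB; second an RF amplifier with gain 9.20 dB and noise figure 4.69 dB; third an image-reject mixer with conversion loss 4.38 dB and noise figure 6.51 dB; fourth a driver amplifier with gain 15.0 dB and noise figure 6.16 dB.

1.63 dB

Convert to linear (a loss of L dB is a gain of −L dB): F_i = 10^(NF_i/10), G_i = 10^(G_i,dB/10)
  Stage 1: F_1 = 10^(0.790/10) = 1.199, G_1 = 10^(11.2/10) = 13.18
  Stage 2: F_2 = 10^(4.69/10) = 2.944, G_2 = 10^(9.20/10) = 8.318
  Stage 3: F_3 = 10^(6.51/10) = 4.477, G_3 = 10^(−4.38/10) = 0.3648
  Stage 4: F_4 = 10^(6.16/10) = 4.130, G_4 = 10^(15.0/10) = 31.62
Friis cascade:
  F = 1.199 + (2.944 − 1)/13.18 + (4.477 − 1)/109.6 + (4.130 − 1)/39.99 = 1.457
NF = 10 log₁₀(1.457) = 1.63 dB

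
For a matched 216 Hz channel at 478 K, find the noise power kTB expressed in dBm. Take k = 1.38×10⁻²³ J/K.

−148.5 dBm

P_n = kTB = 1.38×10⁻²³ × 478 × 2.16×10² = 1.42×10⁻¹⁸ W
In dBm: 10 log₁₀(1.42×10⁻¹⁸ / 10⁻³) = −148.5 dBm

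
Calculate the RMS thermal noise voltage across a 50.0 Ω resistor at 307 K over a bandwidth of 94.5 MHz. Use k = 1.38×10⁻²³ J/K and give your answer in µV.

V_n = √(4kTRB)
4kTRB = 4 × 1.38×10⁻²³ × 307 × 5.00×10¹ × 9.45×10⁷ = 8.01×10⁻¹¹ V²
V_n = √(8.01×10⁻¹¹) = 8.95×10⁻⁶ V = 8.95 µV

8.95 µV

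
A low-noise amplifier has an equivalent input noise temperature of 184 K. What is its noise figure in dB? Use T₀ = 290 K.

F = 1 + T_e/T₀ = 1 + 184/290 = 1.63448
NF = 10 log₁₀(1.63448) = 2.13 dB

2.13 dB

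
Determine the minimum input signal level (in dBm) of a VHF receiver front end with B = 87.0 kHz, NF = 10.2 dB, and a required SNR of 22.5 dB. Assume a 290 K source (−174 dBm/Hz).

Sensitivity = −174 + 10 log₁₀(B) + NF + SNR_min
= −174 + 49.4 + 10.2 + 22.5
= −91.9 dBm → −91.9 dBm

−91.9 dBm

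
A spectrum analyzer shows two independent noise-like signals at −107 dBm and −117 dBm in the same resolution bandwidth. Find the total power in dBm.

−106.6 dBm

Convert to linear, add, convert back:
P₁ = 2.00×10⁻¹⁴ W, P₂ = 2.00×10⁻¹⁵ W
P_tot = 2.19×10⁻¹⁴ W → 10 log₁₀(P_tot / 10⁻³) = −106.6 dBm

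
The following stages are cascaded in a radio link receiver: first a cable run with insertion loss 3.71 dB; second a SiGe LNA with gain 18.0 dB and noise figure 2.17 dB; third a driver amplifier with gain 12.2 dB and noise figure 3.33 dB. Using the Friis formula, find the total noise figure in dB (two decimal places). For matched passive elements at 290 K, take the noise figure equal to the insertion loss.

Convert to linear (a loss of L dB is a gain of −L dB): F_i = 10^(NF_i/10), G_i = 10^(G_i,dB/10)
  Stage 1: F_1 = 10^(3.71/10) = 2.350, G_1 = 10^(−3.71/10) = 0.4256
  Stage 2: F_2 = 10^(2.17/10) = 1.648, G_2 = 10^(18.0/10) = 63.10
  Stage 3: F_3 = 10^(3.33/10) = 2.153, G_3 = 10^(12.2/10) = 16.60
Friis cascade:
  F = 2.350 + (1.648 − 1)/0.4256 + (2.153 − 1)/26.85 = 3.916
NF = 10 log₁₀(3.916) = 5.93 dB

5.93 dB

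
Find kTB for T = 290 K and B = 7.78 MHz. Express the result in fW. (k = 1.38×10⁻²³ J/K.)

P_n = kTB = 1.38×10⁻²³ × 290 × 7.78×10⁶ = 3.11×10⁻¹⁴ W = 31.1 fW

31.1 fW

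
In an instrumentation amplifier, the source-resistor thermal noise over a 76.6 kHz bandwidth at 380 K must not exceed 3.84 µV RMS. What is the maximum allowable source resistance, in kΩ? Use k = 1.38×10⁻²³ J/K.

Johnson–Nyquist: V_n = √(4kTRB) ⇒ R = V_n² / (4kTB)
4kTB = 4 × 1.38×10⁻²³ × 380 × 7.66×10⁴ = 1.61×10⁻¹⁵
R = (3.84×10⁻⁶)² / 1.61×10⁻¹⁵ = 9.18×10³ Ω = 9.18 kΩ

9.18 kΩ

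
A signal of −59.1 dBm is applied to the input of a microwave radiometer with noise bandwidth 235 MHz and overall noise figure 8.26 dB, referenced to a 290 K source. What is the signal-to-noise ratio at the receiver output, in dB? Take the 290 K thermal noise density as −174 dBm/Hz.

22.9 dB

Noise floor: N = −174 + 10 log₁₀(B) + NF
10 log₁₀(2.35×10⁸) = 83.71 dB
N = −174 + 83.71 + 8.26 = −82.03 dBm
SNR = P_sig − N = −59.1 − (−82.03) = 22.93 dB → 22.9 dB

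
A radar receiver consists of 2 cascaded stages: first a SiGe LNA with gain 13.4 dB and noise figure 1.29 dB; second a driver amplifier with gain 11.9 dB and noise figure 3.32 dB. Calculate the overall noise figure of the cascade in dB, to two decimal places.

Convert to linear (a loss of L dB is a gain of −L dB): F_i = 10^(NF_i/10), G_i = 10^(G_i,dB/10)
  Stage 1: F_1 = 10^(1.29/10) = 1.346, G_1 = 10^(13.4/10) = 21.88
  Stage 2: F_2 = 10^(3.32/10) = 2.148, G_2 = 10^(11.9/10) = 15.49
Friis cascade:
  F = 1.346 + (2.148 − 1)/21.88 = 1.398
NF = 10 log₁₀(1.398) = 1.46 dB

1.46 dB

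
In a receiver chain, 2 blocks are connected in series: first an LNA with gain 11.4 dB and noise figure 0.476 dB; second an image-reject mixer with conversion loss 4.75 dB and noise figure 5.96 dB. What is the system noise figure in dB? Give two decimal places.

1.24 dB

Convert to linear (a loss of L dB is a gain of −L dB): F_i = 10^(NF_i/10), G_i = 10^(G_i,dB/10)
  Stage 1: F_1 = 10^(0.476/10) = 1.116, G_1 = 10^(11.4/10) = 13.80
  Stage 2: F_2 = 10^(5.96/10) = 3.945, G_2 = 10^(−4.75/10) = 0.3350
Friis cascade:
  F = 1.116 + (3.945 − 1)/13.80 = 1.329
NF = 10 log₁₀(1.329) = 1.24 dB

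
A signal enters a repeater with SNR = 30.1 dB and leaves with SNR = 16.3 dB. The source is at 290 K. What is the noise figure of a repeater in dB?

NF (dB) = SNR_in(dB) − SNR_out(dB) when the source is at T₀
NF = 30.1 − 16.3 = 13.8 dB

13.8 dB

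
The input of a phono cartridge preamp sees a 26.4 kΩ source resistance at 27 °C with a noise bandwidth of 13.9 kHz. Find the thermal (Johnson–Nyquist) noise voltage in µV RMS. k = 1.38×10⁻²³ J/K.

T = 27 °C + 273.15 = 300.15 K
V_n = √(4kTRB)
4kTRB = 4 × 1.38×10⁻²³ × 300.15 × 2.64×10⁴ × 1.39×10⁴ = 6.08×10⁻¹² V²
V_n = √(6.08×10⁻¹²) = 2.47×10⁻⁶ V = 2.47 µV

2.47 µV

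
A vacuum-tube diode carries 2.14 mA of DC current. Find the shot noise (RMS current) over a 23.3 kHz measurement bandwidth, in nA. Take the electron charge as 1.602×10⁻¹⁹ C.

I_n = √(2qI·B)
2qI·B = 2 × 1.602×10⁻¹⁹ × 2.14×10⁻³ × 2.33×10⁴ = 1.60×10⁻¹⁷ A²
I_n = √(1.60×10⁻¹⁷) = 4.00×10⁻⁹ A = 4.00 nA

4.00 nA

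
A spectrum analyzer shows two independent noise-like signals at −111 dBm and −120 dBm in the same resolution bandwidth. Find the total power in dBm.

Convert to linear, add, convert back:
P₁ = 7.94×10⁻¹⁵ W, P₂ = 1.00×10⁻¹⁵ W
P_tot = 8.94×10⁻¹⁵ W → 10 log₁₀(P_tot / 10⁻³) = −110.5 dBm

−110.5 dBm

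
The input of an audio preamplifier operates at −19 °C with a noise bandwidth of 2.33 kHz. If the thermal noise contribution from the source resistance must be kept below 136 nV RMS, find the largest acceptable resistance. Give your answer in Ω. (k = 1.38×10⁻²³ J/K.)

T = −19 °C + 273.15 = 254.15 K
Johnson–Nyquist: V_n = √(4kTRB) ⇒ R = V_n² / (4kTB)
4kTB = 4 × 1.38×10⁻²³ × 254.15 × 2.33×10³ = 3.27×10⁻¹⁷
R = (1.36×10⁻⁷)² / 3.27×10⁻¹⁷ = 5.66×10² Ω = 566 Ω

566 Ω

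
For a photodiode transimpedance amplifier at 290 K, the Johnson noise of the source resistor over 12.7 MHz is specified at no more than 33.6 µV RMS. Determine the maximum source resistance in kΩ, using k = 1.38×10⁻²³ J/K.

Johnson–Nyquist: V_n = √(4kTRB) ⇒ R = V_n² / (4kTB)
4kTB = 4 × 1.38×10⁻²³ × 290 × 1.27×10⁷ = 2.03×10⁻¹³
R = (3.36×10⁻⁵)² / 2.03×10⁻¹³ = 5.55×10³ Ω = 5.55 kΩ

5.55 kΩ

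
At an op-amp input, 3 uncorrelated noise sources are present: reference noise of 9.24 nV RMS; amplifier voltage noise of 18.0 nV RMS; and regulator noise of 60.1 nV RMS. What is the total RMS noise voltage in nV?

63.4 nV

Uncorrelated sources add in power (mean-square): V_tot = √(ΣV_i²)
V_tot = √[(9.24×10⁻⁹)² + (1.80×10⁻⁸)² + (6.01×10⁻⁸)²] = 6.34×10⁻⁸ V = 63.4 nV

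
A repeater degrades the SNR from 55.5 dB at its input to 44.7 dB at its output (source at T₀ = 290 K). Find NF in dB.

10.8 dB

NF (dB) = SNR_in(dB) − SNR_out(dB) when the source is at T₀
NF = 55.5 − 44.7 = 10.8 dB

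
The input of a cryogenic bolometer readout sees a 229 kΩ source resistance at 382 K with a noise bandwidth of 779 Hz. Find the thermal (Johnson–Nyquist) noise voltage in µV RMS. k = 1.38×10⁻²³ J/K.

V_n = √(4kTRB)
4kTRB = 4 × 1.38×10⁻²³ × 382 × 2.29×10⁵ × 7.79×10² = 3.76×10⁻¹² V²
V_n = √(3.76×10⁻¹²) = 1.94×10⁻⁶ V = 1.94 µV

1.94 µV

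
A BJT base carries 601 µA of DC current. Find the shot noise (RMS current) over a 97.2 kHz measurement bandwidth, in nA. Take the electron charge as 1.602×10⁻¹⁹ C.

4.33 nA

I_n = √(2qI·B)
2qI·B = 2 × 1.602×10⁻¹⁹ × 6.01×10⁻⁴ × 9.72×10⁴ = 1.87×10⁻¹⁷ A²
I_n = √(1.87×10⁻¹⁷) = 4.33×10⁻⁹ A = 4.33 nA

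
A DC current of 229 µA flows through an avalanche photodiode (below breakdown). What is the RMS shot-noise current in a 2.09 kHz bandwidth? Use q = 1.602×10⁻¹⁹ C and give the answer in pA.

I_n = √(2qI·B)
2qI·B = 2 × 1.602×10⁻¹⁹ × 2.29×10⁻⁴ × 2.09×10³ = 1.53×10⁻¹⁹ A²
I_n = √(1.53×10⁻¹⁹) = 3.92×10⁻¹⁰ A = 392 pA

392 pA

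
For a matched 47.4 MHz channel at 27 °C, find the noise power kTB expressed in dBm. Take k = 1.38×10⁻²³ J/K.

T = 27 °C + 273.15 = 300.15 K
P_n = kTB = 1.38×10⁻²³ × 300.15 × 4.74×10⁷ = 1.96×10⁻¹³ W
In dBm: 10 log₁₀(1.96×10⁻¹³ / 10⁻³) = −97.1 dBm

−97.1 dBm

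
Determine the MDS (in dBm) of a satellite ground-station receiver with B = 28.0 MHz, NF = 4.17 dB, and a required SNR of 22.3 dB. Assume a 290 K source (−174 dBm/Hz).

−73.1 dBm

Sensitivity = −174 + 10 log₁₀(B) + NF + SNR_min
= −174 + 74.47 + 4.17 + 22.3
= −73.06 dBm → −73.1 dBm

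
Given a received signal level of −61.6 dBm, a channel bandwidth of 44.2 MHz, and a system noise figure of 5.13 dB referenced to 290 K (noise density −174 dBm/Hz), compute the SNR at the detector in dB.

30.8 dB

Noise floor: N = −174 + 10 log₁₀(B) + NF
10 log₁₀(4.42×10⁷) = 76.45 dB
N = −174 + 76.45 + 5.13 = −92.42 dBm
SNR = P_sig − N = −61.6 − (−92.42) = 30.82 dB → 30.8 dB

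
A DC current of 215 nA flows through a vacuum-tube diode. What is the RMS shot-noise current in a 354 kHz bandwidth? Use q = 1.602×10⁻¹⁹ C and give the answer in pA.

156 pA

I_n = √(2qI·B)
2qI·B = 2 × 1.602×10⁻¹⁹ × 2.15×10⁻⁷ × 3.54×10⁵ = 2.44×10⁻²⁰ A²
I_n = √(2.44×10⁻²⁰) = 1.56×10⁻¹⁰ A = 156 pA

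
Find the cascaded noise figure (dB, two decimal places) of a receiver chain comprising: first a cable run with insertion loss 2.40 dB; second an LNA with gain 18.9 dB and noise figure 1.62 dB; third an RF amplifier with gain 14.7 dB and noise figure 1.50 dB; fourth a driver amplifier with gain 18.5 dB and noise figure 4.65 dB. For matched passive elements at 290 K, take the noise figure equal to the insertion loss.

4.04 dB

Convert to linear (a loss of L dB is a gain of −L dB): F_i = 10^(NF_i/10), G_i = 10^(G_i,dB/10)
  Stage 1: F_1 = 10^(2.40/10) = 1.738, G_1 = 10^(−2.40/10) = 0.5754
  Stage 2: F_2 = 10^(1.62/10) = 1.452, G_2 = 10^(18.9/10) = 77.62
  Stage 3: F_3 = 10^(1.50/10) = 1.413, G_3 = 10^(14.7/10) = 29.51
  Stage 4: F_4 = 10^(4.65/10) = 2.917, G_4 = 10^(18.5/10) = 70.79
Friis cascade:
  F = 1.738 + (1.452 − 1)/0.5754 + (1.413 − 1)/44.67 + (2.917 − 1)/1318 = 2.534
NF = 10 log₁₀(2.534) = 4.04 dB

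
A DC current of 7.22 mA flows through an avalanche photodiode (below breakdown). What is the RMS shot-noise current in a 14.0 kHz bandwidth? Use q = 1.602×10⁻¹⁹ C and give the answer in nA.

I_n = √(2qI·B)
2qI·B = 2 × 1.602×10⁻¹⁹ × 7.22×10⁻³ × 1.40×10⁴ = 3.24×10⁻¹⁷ A²
I_n = √(3.24×10⁻¹⁷) = 5.69×10⁻⁹ A = 5.69 nA

5.69 nA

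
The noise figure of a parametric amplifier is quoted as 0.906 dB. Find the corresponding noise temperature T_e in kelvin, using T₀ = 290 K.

67.3 K

F = 10^(0.906/10) = 1.23197
T_e = (F − 1)·T₀ = (1.23197 − 1) × 290 = 67.3 K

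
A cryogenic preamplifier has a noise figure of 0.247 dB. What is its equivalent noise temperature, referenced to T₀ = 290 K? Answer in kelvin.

F = 10^(0.247/10) = 1.05852
T_e = (F − 1)·T₀ = (1.05852 − 1) × 290 = 17.0 K

17.0 K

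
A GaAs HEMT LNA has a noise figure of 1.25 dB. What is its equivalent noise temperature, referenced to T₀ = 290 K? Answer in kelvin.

F = 10^(1.25/10) = 1.33352
T_e = (F − 1)·T₀ = (1.33352 − 1) × 290 = 96.7 K

96.7 K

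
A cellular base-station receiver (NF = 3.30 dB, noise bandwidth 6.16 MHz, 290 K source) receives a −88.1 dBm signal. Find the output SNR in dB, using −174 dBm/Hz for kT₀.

Noise floor: N = −174 + 10 log₁₀(B) + NF
10 log₁₀(6.16×10⁶) = 67.9 dB
N = −174 + 67.9 + 3.30 = −102.80 dBm
SNR = P_sig − N = −88.1 − (−102.80) = 14.70 dB → 14.7 dB

14.7 dB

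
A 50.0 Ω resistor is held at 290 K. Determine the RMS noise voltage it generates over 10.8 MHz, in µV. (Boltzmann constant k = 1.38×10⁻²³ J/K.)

2.94 µV

V_n = √(4kTRB)
4kTRB = 4 × 1.38×10⁻²³ × 290 × 5.00×10¹ × 1.08×10⁷ = 8.64×10⁻¹² V²
V_n = √(8.64×10⁻¹²) = 2.94×10⁻⁶ V = 2.94 µV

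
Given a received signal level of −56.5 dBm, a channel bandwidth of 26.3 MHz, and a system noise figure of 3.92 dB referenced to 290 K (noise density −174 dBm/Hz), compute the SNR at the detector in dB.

Noise floor: N = −174 + 10 log₁₀(B) + NF
10 log₁₀(2.63×10⁷) = 74.2 dB
N = −174 + 74.2 + 3.92 = −95.88 dBm
SNR = P_sig − N = −56.5 − (−95.88) = 39.38 dB → 39.4 dB

39.4 dB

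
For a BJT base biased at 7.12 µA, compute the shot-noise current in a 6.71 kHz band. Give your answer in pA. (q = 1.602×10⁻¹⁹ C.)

124 pA

I_n = √(2qI·B)
2qI·B = 2 × 1.602×10⁻¹⁹ × 7.12×10⁻⁶ × 6.71×10³ = 1.53×10⁻²⁰ A²
I_n = √(1.53×10⁻²⁰) = 1.24×10⁻¹⁰ A = 124 pA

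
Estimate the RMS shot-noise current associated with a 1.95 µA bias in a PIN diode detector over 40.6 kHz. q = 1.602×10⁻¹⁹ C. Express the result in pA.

159 pA

I_n = √(2qI·B)
2qI·B = 2 × 1.602×10⁻¹⁹ × 1.95×10⁻⁶ × 4.06×10⁴ = 2.54×10⁻²⁰ A²
I_n = √(2.54×10⁻²⁰) = 1.59×10⁻¹⁰ A = 159 pA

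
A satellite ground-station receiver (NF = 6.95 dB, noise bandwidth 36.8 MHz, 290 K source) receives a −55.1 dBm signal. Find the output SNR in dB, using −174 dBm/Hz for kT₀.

Noise floor: N = −174 + 10 log₁₀(B) + NF
10 log₁₀(3.68×10⁷) = 75.66 dB
N = −174 + 75.66 + 6.95 = −91.39 dBm
SNR = P_sig − N = −55.1 − (−91.39) = 36.29 dB → 36.3 dB

36.3 dB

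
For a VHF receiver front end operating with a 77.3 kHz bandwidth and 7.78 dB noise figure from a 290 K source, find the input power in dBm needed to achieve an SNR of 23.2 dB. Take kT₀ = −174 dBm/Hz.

−94.1 dBm

Sensitivity = −174 + 10 log₁₀(B) + NF + SNR_min
= −174 + 48.88 + 7.78 + 23.2
= −94.14 dBm → −94.1 dBm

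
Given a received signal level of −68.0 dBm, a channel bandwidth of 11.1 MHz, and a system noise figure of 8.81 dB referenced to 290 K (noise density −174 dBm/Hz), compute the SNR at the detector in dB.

Noise floor: N = −174 + 10 log₁₀(B) + NF
10 log₁₀(1.11×10⁷) = 70.45 dB
N = −174 + 70.45 + 8.81 = −94.74 dBm
SNR = P_sig − N = −68.0 − (−94.74) = 26.74 dB → 26.7 dB

26.7 dB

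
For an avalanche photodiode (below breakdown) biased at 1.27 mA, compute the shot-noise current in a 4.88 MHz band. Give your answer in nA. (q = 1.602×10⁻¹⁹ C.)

I_n = √(2qI·B)
2qI·B = 2 × 1.602×10⁻¹⁹ × 1.27×10⁻³ × 4.88×10⁶ = 1.99×10⁻¹⁵ A²
I_n = √(1.99×10⁻¹⁵) = 4.46×10⁻⁸ A = 44.6 nA

44.6 nA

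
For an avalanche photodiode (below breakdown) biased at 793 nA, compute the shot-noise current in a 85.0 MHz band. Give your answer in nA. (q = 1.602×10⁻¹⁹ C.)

4.65 nA

I_n = √(2qI·B)
2qI·B = 2 × 1.602×10⁻¹⁹ × 7.93×10⁻⁷ × 8.50×10⁷ = 2.16×10⁻¹⁷ A²
I_n = √(2.16×10⁻¹⁷) = 4.65×10⁻⁹ A = 4.65 nA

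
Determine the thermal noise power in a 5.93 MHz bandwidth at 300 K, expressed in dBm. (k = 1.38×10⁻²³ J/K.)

−106.1 dBm

P_n = kTB = 1.38×10⁻²³ × 300 × 5.93×10⁶ = 2.46×10⁻¹⁴ W
In dBm: 10 log₁₀(2.46×10⁻¹⁴ / 10⁻³) = −106.1 dBm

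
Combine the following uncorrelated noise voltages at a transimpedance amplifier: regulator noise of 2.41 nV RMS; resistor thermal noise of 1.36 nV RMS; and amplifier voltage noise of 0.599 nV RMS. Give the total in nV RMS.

2.83 nV

Uncorrelated sources add in power (mean-square): V_tot = √(ΣV_i²)
V_tot = √[(2.41×10⁻⁹)² + (1.36×10⁻⁹)² + (5.99×10⁻¹⁰)²] = 2.83×10⁻⁹ V = 2.83 nV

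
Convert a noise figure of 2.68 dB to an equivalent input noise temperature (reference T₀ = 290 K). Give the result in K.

248 K

F = 10^(2.68/10) = 1.85353
T_e = (F − 1)·T₀ = (1.85353 − 1) × 290 = 248 K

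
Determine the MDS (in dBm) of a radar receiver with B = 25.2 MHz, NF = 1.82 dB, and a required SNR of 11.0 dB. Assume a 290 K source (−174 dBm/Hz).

−87.2 dBm

Sensitivity = −174 + 10 log₁₀(B) + NF + SNR_min
= −174 + 74.01 + 1.82 + 11.0
= −87.17 dBm → −87.2 dBm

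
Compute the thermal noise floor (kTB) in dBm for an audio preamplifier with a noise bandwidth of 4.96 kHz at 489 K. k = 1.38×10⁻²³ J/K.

P_n = kTB = 1.38×10⁻²³ × 489 × 4.96×10³ = 3.35×10⁻¹⁷ W
In dBm: 10 log₁₀(3.35×10⁻¹⁷ / 10⁻³) = −134.8 dBm

−134.8 dBm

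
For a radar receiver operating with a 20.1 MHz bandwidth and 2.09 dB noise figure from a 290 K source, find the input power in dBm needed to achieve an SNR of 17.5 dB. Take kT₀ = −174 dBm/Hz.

−81.4 dBm

Sensitivity = −174 + 10 log₁₀(B) + NF + SNR_min
= −174 + 73.03 + 2.09 + 17.5
= −81.38 dBm → −81.4 dBm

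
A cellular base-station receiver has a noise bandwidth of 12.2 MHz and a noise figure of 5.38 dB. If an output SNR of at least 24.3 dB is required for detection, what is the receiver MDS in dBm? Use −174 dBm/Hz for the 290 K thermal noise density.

−73.5 dBm

Sensitivity = −174 + 10 log₁₀(B) + NF + SNR_min
= −174 + 70.86 + 5.38 + 24.3
= −73.46 dBm → −73.5 dBm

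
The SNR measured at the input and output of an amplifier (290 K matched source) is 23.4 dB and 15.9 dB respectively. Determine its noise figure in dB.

NF (dB) = SNR_in(dB) − SNR_out(dB) when the source is at T₀
NF = 23.4 − 15.9 = 7.5 dB

7.5 dB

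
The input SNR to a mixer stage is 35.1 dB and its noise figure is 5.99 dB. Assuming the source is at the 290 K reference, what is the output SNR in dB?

29.11 dB

By definition F = SNR_in/SNR_out, so in dB: SNR_out = SNR_in − NF
SNR_out = 35.1 − 5.99 = 29.11 dB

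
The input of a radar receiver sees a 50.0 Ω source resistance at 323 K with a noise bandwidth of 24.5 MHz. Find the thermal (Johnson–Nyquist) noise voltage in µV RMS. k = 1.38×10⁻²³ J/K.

4.67 µV

V_n = √(4kTRB)
4kTRB = 4 × 1.38×10⁻²³ × 323 × 5.00×10¹ × 2.45×10⁷ = 2.18×10⁻¹¹ V²
V_n = √(2.18×10⁻¹¹) = 4.67×10⁻⁶ V = 4.67 µV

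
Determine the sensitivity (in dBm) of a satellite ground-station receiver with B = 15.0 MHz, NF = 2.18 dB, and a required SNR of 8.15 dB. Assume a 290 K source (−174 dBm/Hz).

Sensitivity = −174 + 10 log₁₀(B) + NF + SNR_min
= −174 + 71.76 + 2.18 + 8.15
= −91.91 dBm → −91.9 dBm

−91.9 dBm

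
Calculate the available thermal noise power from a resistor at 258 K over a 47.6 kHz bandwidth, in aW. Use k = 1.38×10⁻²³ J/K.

169 aW

P_n = kTB = 1.38×10⁻²³ × 258 × 4.76×10⁴ = 1.69×10⁻¹⁶ W = 169 aW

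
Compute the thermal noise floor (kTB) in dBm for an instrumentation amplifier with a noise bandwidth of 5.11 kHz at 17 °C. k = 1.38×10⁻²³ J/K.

−136.9 dBm

T = 17 °C + 273.15 = 290.15 K
P_n = kTB = 1.38×10⁻²³ × 290.15 × 5.11×10³ = 2.05×10⁻¹⁷ W
In dBm: 10 log₁₀(2.05×10⁻¹⁷ / 10⁻³) = −136.9 dBm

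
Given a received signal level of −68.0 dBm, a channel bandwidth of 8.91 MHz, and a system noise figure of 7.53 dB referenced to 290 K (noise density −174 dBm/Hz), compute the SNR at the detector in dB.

29.0 dB

Noise floor: N = −174 + 10 log₁₀(B) + NF
10 log₁₀(8.91×10⁶) = 69.5 dB
N = −174 + 69.5 + 7.53 = −96.97 dBm
SNR = P_sig − N = −68.0 − (−96.97) = 28.97 dB → 29.0 dB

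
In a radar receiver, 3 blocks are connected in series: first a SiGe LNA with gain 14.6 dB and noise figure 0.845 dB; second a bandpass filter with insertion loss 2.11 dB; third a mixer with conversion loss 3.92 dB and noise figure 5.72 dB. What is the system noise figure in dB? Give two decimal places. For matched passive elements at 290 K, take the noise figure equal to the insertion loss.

Convert to linear (a loss of L dB is a gain of −L dB): F_i = 10^(NF_i/10), G_i = 10^(G_i,dB/10)
  Stage 1: F_1 = 10^(0.845/10) = 1.215, G_1 = 10^(14.6/10) = 28.84
  Stage 2: F_2 = 10^(2.11/10) = 1.626, G_2 = 10^(−2.11/10) = 0.6152
  Stage 3: F_3 = 10^(5.72/10) = 3.733, G_3 = 10^(−3.92/10) = 0.4055
Friis cascade:
  F = 1.215 + (1.626 − 1)/28.84 + (3.733 − 1)/17.74 = 1.390
NF = 10 log₁₀(1.390) = 1.43 dB

1.43 dB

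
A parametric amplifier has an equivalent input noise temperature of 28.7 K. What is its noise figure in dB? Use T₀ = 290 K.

0.410 dB

F = 1 + T_e/T₀ = 1 + 28.7/290 = 1.09897
NF = 10 log₁₀(1.09897) = 0.410 dB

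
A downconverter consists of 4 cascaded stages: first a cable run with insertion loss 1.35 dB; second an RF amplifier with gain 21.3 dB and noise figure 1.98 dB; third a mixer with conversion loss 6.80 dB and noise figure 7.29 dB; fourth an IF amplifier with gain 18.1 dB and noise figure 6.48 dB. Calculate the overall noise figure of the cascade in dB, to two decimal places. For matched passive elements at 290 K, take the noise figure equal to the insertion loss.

Convert to linear (a loss of L dB is a gain of −L dB): F_i = 10^(NF_i/10), G_i = 10^(G_i,dB/10)
  Stage 1: F_1 = 10^(1.35/10) = 1.365, G_1 = 10^(−1.35/10) = 0.7328
  Stage 2: F_2 = 10^(1.98/10) = 1.578, G_2 = 10^(21.3/10) = 134.9
  Stage 3: F_3 = 10^(7.29/10) = 5.358, G_3 = 10^(−6.80/10) = 0.2089
  Stage 4: F_4 = 10^(6.48/10) = 4.446, G_4 = 10^(18.1/10) = 64.57
Friis cascade:
  F = 1.365 + (1.578 − 1)/0.7328 + (5.358 − 1)/98.86 + (4.446 − 1)/20.65 = 2.364
NF = 10 log₁₀(2.364) = 3.74 dB

3.74 dB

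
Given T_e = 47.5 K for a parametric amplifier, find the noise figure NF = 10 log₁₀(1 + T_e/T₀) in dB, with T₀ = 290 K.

0.659 dB

F = 1 + T_e/T₀ = 1 + 47.5/290 = 1.16379
NF = 10 log₁₀(1.16379) = 0.659 dB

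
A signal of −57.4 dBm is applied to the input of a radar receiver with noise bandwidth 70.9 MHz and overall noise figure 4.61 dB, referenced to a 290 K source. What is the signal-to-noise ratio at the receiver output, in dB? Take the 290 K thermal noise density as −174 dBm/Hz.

33.5 dB

Noise floor: N = −174 + 10 log₁₀(B) + NF
10 log₁₀(7.09×10⁷) = 78.51 dB
N = −174 + 78.51 + 4.61 = −90.88 dBm
SNR = P_sig − N = −57.4 − (−90.88) = 33.48 dB → 33.5 dB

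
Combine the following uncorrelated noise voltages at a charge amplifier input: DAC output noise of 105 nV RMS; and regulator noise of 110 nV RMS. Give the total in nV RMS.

Uncorrelated sources add in power (mean-square): V_tot = √(ΣV_i²)
V_tot = √[(1.05×10⁻⁷)² + (1.10×10⁻⁷)²] = 1.52×10⁻⁷ V = 152 nV

152 nV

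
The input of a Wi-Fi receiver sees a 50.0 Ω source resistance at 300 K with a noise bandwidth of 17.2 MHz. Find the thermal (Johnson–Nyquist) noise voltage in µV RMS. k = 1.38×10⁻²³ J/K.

3.77 µV

V_n = √(4kTRB)
4kTRB = 4 × 1.38×10⁻²³ × 300 × 5.00×10¹ × 1.72×10⁷ = 1.42×10⁻¹¹ V²
V_n = √(1.42×10⁻¹¹) = 3.77×10⁻⁶ V = 3.77 µV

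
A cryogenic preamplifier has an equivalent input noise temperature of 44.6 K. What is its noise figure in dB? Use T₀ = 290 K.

F = 1 + T_e/T₀ = 1 + 44.6/290 = 1.15379
NF = 10 log₁₀(1.15379) = 0.621 dB

0.621 dB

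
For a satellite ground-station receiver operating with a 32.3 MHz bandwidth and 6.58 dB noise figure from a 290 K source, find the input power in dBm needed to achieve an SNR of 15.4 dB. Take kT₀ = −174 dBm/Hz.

Sensitivity = −174 + 10 log₁₀(B) + NF + SNR_min
= −174 + 75.09 + 6.58 + 15.4
= −76.93 dBm → −76.9 dBm

−76.9 dBm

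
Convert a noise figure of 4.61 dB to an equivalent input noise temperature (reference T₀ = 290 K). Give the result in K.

548 K

F = 10^(4.61/10) = 2.89068
T_e = (F − 1)·T₀ = (2.89068 − 1) × 290 = 548 K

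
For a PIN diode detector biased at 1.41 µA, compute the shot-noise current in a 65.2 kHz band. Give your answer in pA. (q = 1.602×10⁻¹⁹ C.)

172 pA

I_n = √(2qI·B)
2qI·B = 2 × 1.602×10⁻¹⁹ × 1.41×10⁻⁶ × 6.52×10⁴ = 2.95×10⁻²⁰ A²
I_n = √(2.95×10⁻²⁰) = 1.72×10⁻¹⁰ A = 172 pA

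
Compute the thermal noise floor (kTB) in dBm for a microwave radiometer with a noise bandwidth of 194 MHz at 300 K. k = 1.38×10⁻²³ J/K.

−91.0 dBm

P_n = kTB = 1.38×10⁻²³ × 300 × 1.94×10⁸ = 8.03×10⁻¹³ W
In dBm: 10 log₁₀(8.03×10⁻¹³ / 10⁻³) = −91.0 dBm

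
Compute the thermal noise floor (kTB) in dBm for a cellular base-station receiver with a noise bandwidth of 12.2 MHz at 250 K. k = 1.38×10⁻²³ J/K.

−103.8 dBm

P_n = kTB = 1.38×10⁻²³ × 250 × 1.22×10⁷ = 4.21×10⁻¹⁴ W
In dBm: 10 log₁₀(4.21×10⁻¹⁴ / 10⁻³) = −103.8 dBm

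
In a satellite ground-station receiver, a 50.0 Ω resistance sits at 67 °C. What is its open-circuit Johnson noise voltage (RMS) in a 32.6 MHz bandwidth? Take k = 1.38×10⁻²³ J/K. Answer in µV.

T = 67 °C + 273.15 = 340.15 K
V_n = √(4kTRB)
4kTRB = 4 × 1.38×10⁻²³ × 340.15 × 5.00×10¹ × 3.26×10⁷ = 3.06×10⁻¹¹ V²
V_n = √(3.06×10⁻¹¹) = 5.53×10⁻⁶ V = 5.53 µV

5.53 µV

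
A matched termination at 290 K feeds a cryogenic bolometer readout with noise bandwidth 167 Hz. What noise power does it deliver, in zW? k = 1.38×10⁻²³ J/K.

668 zW

P_n = kTB = 1.38×10⁻²³ × 290 × 1.67×10² = 6.68×10⁻¹⁹ W = 668 zW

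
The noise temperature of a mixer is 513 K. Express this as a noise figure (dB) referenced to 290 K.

F = 1 + T_e/T₀ = 1 + 513/290 = 2.76897
NF = 10 log₁₀(2.76897) = 4.42 dB

4.42 dB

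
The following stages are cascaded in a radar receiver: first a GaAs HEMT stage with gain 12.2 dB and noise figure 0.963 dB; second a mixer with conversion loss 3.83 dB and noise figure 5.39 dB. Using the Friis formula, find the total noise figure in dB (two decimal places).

Convert to linear (a loss of L dB is a gain of −L dB): F_i = 10^(NF_i/10), G_i = 10^(G_i,dB/10)
  Stage 1: F_1 = 10^(0.963/10) = 1.248, G_1 = 10^(12.2/10) = 16.60
  Stage 2: F_2 = 10^(5.39/10) = 3.459, G_2 = 10^(−3.83/10) = 0.4140
Friis cascade:
  F = 1.248 + (3.459 − 1)/16.60 = 1.396
NF = 10 log₁₀(1.396) = 1.45 dB

1.45 dB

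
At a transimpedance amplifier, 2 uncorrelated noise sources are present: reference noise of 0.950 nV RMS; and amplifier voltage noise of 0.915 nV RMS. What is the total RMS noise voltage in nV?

Uncorrelated sources add in power (mean-square): V_tot = √(ΣV_i²)
V_tot = √[(9.50×10⁻¹⁰)² + (9.15×10⁻¹⁰)²] = 1.32×10⁻⁹ V = 1.32 nV

1.32 nV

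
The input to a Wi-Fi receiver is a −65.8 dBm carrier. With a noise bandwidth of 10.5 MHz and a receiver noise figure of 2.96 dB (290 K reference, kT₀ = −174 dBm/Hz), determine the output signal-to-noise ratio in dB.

35.0 dB

Noise floor: N = −174 + 10 log₁₀(B) + NF
10 log₁₀(1.05×10⁷) = 70.21 dB
N = −174 + 70.21 + 2.96 = −100.83 dBm
SNR = P_sig − N = −65.8 − (−100.83) = 35.03 dB → 35.0 dB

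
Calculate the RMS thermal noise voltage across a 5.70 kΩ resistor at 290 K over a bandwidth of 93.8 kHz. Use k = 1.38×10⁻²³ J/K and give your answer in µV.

V_n = √(4kTRB)
4kTRB = 4 × 1.38×10⁻²³ × 290 × 5.70×10³ × 9.38×10⁴ = 8.56×10⁻¹² V²
V_n = √(8.56×10⁻¹²) = 2.93×10⁻⁶ V = 2.93 µV

2.93 µV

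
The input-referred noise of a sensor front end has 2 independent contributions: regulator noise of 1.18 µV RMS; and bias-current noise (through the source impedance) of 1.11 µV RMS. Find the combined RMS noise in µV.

1.62 µV

Uncorrelated sources add in power (mean-square): V_tot = √(ΣV_i²)
V_tot = √[(1.18×10⁻⁶)² + (1.11×10⁻⁶)²] = 1.62×10⁻⁶ V = 1.62 µV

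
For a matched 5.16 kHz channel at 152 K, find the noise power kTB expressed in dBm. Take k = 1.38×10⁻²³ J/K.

P_n = kTB = 1.38×10⁻²³ × 152 × 5.16×10³ = 1.08×10⁻¹⁷ W
In dBm: 10 log₁₀(1.08×10⁻¹⁷ / 10⁻³) = −139.7 dBm

−139.7 dBm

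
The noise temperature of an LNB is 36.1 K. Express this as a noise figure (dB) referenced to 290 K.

F = 1 + T_e/T₀ = 1 + 36.1/290 = 1.12448
NF = 10 log₁₀(1.12448) = 0.510 dB

0.510 dB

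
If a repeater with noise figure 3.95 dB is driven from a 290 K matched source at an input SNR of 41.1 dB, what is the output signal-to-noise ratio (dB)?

37.15 dB

By definition F = SNR_in/SNR_out, so in dB: SNR_out = SNR_in − NF
SNR_out = 41.1 − 3.95 = 37.15 dB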